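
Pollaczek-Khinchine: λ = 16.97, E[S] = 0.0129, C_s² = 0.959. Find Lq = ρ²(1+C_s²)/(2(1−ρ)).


ρ = λ·E[S] = 16.97·0.0129 = 0.2189
Lq = ρ²(1+C_s²)/(2(1−ρ)) = 0.04792·(1+0.959)/(2·0.7811)
= 0.04792·1.9590/1.5622 = 0.06010

Final: 0.06010


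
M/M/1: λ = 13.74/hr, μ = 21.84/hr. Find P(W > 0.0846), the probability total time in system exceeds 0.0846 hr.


W ~ Exponential(μ−λ) for M/M/1.
μ − λ = 21.84 − 13.74 = 8.1000
P(W > t) = e^{−(μ−λ)t} = e^{−0.6853} = 0.503959

Final: 0.503959


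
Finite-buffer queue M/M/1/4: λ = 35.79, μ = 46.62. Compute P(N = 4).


ρ = λ/μ = 35.79/46.62 = 0.7677
P_K = (1−ρ)ρ^K/(1−ρ^(K+1)) = (0.2323·0.347342)/(1 − 0.266653)
= 0.080689/0.733347 = 0.110028

Final: 0.110028


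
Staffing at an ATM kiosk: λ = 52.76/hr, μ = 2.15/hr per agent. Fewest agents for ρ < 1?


Stability requires cμ > λ ⇔ c > λ/μ.
λ/μ = 52.76/2.15 = 24.5395
Minimum integer c = ⌊24.5395⌋ + 1 = 25
Check: 25·2.15 = 53.75 > 52.76, while 24·2.15 = 51.60 ≤ 52.76

Final: 25 servers


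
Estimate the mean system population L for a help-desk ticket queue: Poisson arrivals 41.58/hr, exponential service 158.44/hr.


ρ = λ/μ = 41.58/158.44 = 0.2624
L = ρ/(1−ρ) = 0.2624/(1 − 0.2624) = 0.2624/0.7376 = 0.3558

Final: 0.3558


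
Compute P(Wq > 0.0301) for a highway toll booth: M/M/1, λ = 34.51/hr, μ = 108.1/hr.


ρ = 34.51/108.1 = 0.3192
P(Wq > t) = ρ·e^{−(μ−λ)t} = 0.3192·e^{−2.2151}
= 0.3192·0.109147 = 0.034844

Final: 0.034844


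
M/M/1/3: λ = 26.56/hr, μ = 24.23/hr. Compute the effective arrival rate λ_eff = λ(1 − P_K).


ρ = 1.0962; P_K = (1−ρ)ρ^3/(1−ρ^4) = 0.285408
λ_eff = λ(1 − P_K) = 26.56·(1 − 0.285408) = 26.56·0.714592 = 18.9796 /hr

Final: 18.9796 /hr


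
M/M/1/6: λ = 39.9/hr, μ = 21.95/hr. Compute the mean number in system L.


ρ = 39.9/21.95 = 1.8178
L = ρ[1 − (K+1)ρ^K + Kρ^(K+1)] / [(1−ρ)(1−ρ^(K+1))]
Numerator: 1.8178·(1 − 7·36.076984 + 6·65.579575) = 258.011324
Denominator: (-0.8178)·(-64.579575) = 52.811088
L = 258.011324/52.811088 = 4.8856

Final: 4.8856


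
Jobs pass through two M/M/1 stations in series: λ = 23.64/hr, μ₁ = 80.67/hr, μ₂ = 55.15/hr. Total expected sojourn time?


Each node sees arrival rate λ = 23.64/hr (tandem ⇒ throughput preserved).
W₁ = 1/(μ₁−λ) = 1/(80.67−23.64) = 0.01753 hr
W₂ = 1/(μ₂−λ) = 1/(55.15−23.64) = 0.03174 hr
W_total = W₁ + W₂ = 0.01753 + 0.03174 = 0.04927 hr

Final: 0.04927 hr


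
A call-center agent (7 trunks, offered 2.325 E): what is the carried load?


B(7,2.325) = 0.007145 (Erlang-B)
Carried load = a(1 − B) = 2.325·(1 − 0.007145) = 2.325·0.992855 = 2.3084 E

Final: 2.3084 Erlangs


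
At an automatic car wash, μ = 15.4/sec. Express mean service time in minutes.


Mean service time = 1/μ = 1/15.4 second = 0.06494 second
In minutes: 0.06494 × 0.0166667 = 0.001082 min

Final: 0.001082 min


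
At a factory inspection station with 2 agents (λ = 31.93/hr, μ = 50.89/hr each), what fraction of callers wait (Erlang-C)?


a = λ/μ = 0.6274; ρ = a/2 = 0.3137
P₀ = 0.522399 (from M/M/c formula)
C(c,a) = [a^c/(c!(1−ρ))]·P₀ = [0.39367/(2·0.6863)]·0.522399
= 0.28681·0.522399 = 0.149831

Final: 0.149831


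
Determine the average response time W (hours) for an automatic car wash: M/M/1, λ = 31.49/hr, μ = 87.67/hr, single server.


W = 1/(μ−λ) = 1/(87.67 − 31.49) = 1/56.18 = 0.01780 hr

Final: 0.01780 hr


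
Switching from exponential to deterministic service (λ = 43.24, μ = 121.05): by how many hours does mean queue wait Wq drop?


ρ = 43.24/121.05 = 0.3572
Wq(M/M/1) = ρ/(μ−λ) = 0.3572/77.81 = 0.004591 hr
Wq(M/D/1) = ρ/(2(μ−λ)) = 0.002295 hr
Savings = 0.004591 − 0.002295 = 0.002295 hr

Final: 0.002295 hr


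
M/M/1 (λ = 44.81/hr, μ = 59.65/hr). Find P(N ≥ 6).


ρ = 44.81/59.65 = 0.7512
P(N ≥ n) = ρ^n = 0.7512^6 = 0.179716

Final: 0.179716


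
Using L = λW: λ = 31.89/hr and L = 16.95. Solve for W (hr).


W = L/λ = 16.95/31.89 = 0.5315 hr

Final: 0.5315 hr


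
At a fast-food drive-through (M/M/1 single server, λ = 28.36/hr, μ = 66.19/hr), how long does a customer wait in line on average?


ρ = 28.36/66.19 = 0.4285
Wq = ρ/(μ−λ) = 0.4285/(66.19 − 28.36) = 0.4285/37.83 = 0.01133 hr

Final: 0.01133 hr


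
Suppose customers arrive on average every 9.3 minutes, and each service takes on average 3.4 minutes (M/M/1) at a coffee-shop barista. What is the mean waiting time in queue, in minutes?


λ = 60/9.3 = 6.4516 /hr
μ = 60/3.4 = 17.6471 /hr
ρ = λ/μ = 6.4516/17.6471 = 0.3656
Wq = ρ/(μ−λ) = 0.3656/(17.6471−6.4516) = 0.03266 hr
In minutes: 0.03266·60 = 1.959 min

Final: 1.959 min


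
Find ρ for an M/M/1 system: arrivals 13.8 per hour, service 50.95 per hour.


ρ = λ/μ = 13.8/50.95 = 0.2709

Final: 0.2709


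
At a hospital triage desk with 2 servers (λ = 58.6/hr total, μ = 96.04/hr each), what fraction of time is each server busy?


ρ = λ/(cμ) = 58.6/(2·96.04) = 58.6/192.08 = 0.3051

Final: 0.3051


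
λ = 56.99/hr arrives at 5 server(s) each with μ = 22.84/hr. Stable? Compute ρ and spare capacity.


Total capacity cμ = 5·22.84 = 114.20/hr
ρ = λ/(cμ) = 56.99/114.20 = 0.4990
Stable ⇔ ρ < 1: YES
Spare capacity = cμ − λ = 114.20 − 56.99 = 57.21/hr

Final: ρ = 0.4990; stable; margin = 57.21/hr


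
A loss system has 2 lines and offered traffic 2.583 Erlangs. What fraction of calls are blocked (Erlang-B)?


B(c,a) = (a^c/c!) / Σ_{k=0}^{c} a^k/k!
a^2/2! = 3.335945
Σ terms (k=0..2): 1.00000 + 2.58300 + 3.33594 = 6.918945
B = 3.335945/6.918945 = 0.482146

Final: 0.482146


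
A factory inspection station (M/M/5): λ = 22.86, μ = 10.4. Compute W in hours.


a = 2.1981; ρ = 0.4396; P₀ = 0.109654
Lq = P₀·a^c·ρ/(c!(1−ρ)²) = 0.06564
Wq = Lq/λ = 0.06564/22.86 = 0.002871 hr
W = Wq + 1/μ = 0.002871 + 0.09615 = 0.09903 hr

Final: 0.09903 hr


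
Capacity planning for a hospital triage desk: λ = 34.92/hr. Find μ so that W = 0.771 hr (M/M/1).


W = 1/(μ−λ) ⇒ μ − λ = 1/W = 1/0.771 = 1.2970
μ = λ + 1/W = 34.92 + 1.2970 = 36.2170 per hr

Final: 36.2170 /hr


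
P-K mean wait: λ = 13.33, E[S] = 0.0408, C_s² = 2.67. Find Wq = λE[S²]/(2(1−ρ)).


ρ = λ·E[S] = 13.33·0.0408 = 0.5439
E[S²] = E[S]²(1+C_s²) = 0.0408²·(1+2.67) = 0.006109
Wq = λ·E[S²]/(2(1−ρ)) = 13.33·0.006109/(2·0.4561) = 0.08927 hr

Final: 0.08927 hr


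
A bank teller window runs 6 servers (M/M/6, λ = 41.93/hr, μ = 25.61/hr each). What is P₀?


a = λ/μ = 41.93/25.61 = 1.6373; ρ = a/c = 0.2729
Σ_{k=0}^{5} a^k/k! (terms k=0..5) = 1.00000 + 1.63725 + 1.34030 + 0.73147 + 0.29940 + 0.09804 = 5.10645
Tail: a^6/(6!(1−ρ)) = 19.26157/(720·0.7271) = 0.03679
P₀ = 1/(5.10645 + 0.03679) = 1/5.14324 = 0.194430

Final: 0.194430


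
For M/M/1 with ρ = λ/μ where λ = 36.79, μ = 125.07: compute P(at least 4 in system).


ρ = 36.79/125.07 = 0.2942
P(N ≥ n) = ρ^n = 0.2942^4 = 0.007487

Final: 0.007487


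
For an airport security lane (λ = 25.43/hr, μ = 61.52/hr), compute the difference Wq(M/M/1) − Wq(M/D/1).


ρ = 25.43/61.52 = 0.4134
Wq(M/M/1) = ρ/(μ−λ) = 0.4134/36.09 = 0.01145 hr
Wq(M/D/1) = ρ/(2(μ−λ)) = 0.005727 hr
Savings = 0.01145 − 0.005727 = 0.005727 hr

Final: 0.005727 hr


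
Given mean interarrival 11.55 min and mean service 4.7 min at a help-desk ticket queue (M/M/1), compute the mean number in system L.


λ = 60/11.55 = 5.1948 /hr
μ = 60/4.7 = 12.7660 /hr
ρ = λ/μ = 5.1948/12.7660 = 0.4069
L = ρ/(1−ρ) = 0.4069/0.5931 = 0.6861

Final: 0.6861


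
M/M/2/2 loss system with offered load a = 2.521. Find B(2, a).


B(c,a) = (a^c/c!) / Σ_{k=0}^{c} a^k/k!
a^2/2! = 3.177720
Σ terms (k=0..2): 1.00000 + 2.52100 + 3.17772 = 6.698721
B = 3.177720/6.698721 = 0.474377

Final: 0.474377


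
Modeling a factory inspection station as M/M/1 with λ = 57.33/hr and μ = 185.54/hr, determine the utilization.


ρ = λ/μ = 57.33/185.54 = 0.3090

Final: 0.3090


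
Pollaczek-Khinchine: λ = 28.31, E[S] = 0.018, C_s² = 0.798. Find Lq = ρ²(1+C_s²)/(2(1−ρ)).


ρ = λ·E[S] = 28.31·0.018 = 0.5096
Lq = ρ²(1+C_s²)/(2(1−ρ)) = 0.2597·(1+0.798)/(2·0.4904)
= 0.2597·1.7980/0.9808 = 0.47601

Final: 0.47601


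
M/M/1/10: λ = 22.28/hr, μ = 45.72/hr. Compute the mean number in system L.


ρ = 22.28/45.72 = 0.4873
L = ρ[1 − (K+1)ρ^K + Kρ^(K+1)] / [(1−ρ)(1−ρ^(K+1))]
Numerator: 0.4873·(1 − 11·0.0007552 + 10·0.0003680) = 0.485059
Denominator: (0.5127)·(0.999632) = 0.512497
L = 0.485059/0.512497 = 0.9465

Final: 0.9465


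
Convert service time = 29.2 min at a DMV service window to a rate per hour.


μ = 1/(service time) in consistent units.
1 hour = 60 min, so μ = 60/29.2 = 2.0548 per hour

Final: 2.0548 /hr


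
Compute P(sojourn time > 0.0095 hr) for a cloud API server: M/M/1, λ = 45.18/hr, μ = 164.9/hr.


W ~ Exponential(μ−λ) for M/M/1.
μ − λ = 164.9 − 45.18 = 119.7200
P(W > t) = e^{−(μ−λ)t} = e^{−1.1373} = 0.320671

Final: 0.320671


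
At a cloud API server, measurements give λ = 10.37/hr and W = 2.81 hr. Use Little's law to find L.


L = λW = 10.37·2.81 = 29.1397

Final: 29.1397


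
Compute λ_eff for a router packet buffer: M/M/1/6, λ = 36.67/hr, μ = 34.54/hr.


ρ = 1.0617; P_K = (1−ρ)ρ^6/(1−ρ^7) = 0.169731
λ_eff = λ(1 − P_K) = 36.67·(1 − 0.169731) = 36.67·0.830269 = 30.4460 /hr

Final: 30.4460 /hr


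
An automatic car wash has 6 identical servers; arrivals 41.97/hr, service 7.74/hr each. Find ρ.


ρ = λ/(cμ) = 41.97/(6·7.74) = 41.97/46.44 = 0.9037

Final: 0.9037


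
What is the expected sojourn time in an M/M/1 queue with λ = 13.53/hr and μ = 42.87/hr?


W = 1/(μ−λ) = 1/(42.87 − 13.53) = 1/29.34 = 0.03408 hr

Final: 0.03408 hr


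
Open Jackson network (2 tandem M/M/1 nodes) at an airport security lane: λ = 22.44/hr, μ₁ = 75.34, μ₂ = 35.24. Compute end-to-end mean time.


Each node sees arrival rate λ = 22.44/hr (tandem ⇒ throughput preserved).
W₁ = 1/(μ₁−λ) = 1/(75.34−22.44) = 0.01890 hr
W₂ = 1/(μ₂−λ) = 1/(35.24−22.44) = 0.07812 hr
W_total = W₁ + W₂ = 0.01890 + 0.07812 = 0.09703 hr

Final: 0.09703 hr


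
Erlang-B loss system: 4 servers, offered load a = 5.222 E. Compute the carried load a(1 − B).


B(4,5.222) = 0.415479 (Erlang-B)
Carried load = a(1 − B) = 5.222·(1 − 0.415479) = 5.222·0.584521 = 3.0524 E

Final: 3.0524 Erlangs


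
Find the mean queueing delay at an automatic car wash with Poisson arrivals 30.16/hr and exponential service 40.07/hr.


ρ = 30.16/40.07 = 0.7527
Wq = ρ/(μ−λ) = 0.7527/(40.07 − 30.16) = 0.7527/9.91 = 0.07595 hr

Final: 0.07595 hr


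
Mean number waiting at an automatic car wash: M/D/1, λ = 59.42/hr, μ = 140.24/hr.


ρ = 59.42/140.24 = 0.4237
M/D/1: Lq = ρ²/(2(1−ρ)) = 0.1795/(2·0.5763) = 0.15576

Final: 0.15576


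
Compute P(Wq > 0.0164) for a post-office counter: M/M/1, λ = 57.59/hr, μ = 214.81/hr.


ρ = 57.59/214.81 = 0.2681
P(Wq > t) = ρ·e^{−(μ−λ)t} = 0.2681·e^{−2.5784}
= 0.2681·0.075895 = 0.020347

Final: 0.020347


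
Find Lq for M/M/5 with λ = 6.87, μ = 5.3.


a = λ/μ = 1.2962; ρ = a/5 = 0.2592
P₀ = 0.273365
Lq = P₀·a^c·ρ / (c!·(1−ρ)²) = 0.273365·3.65935·0.2592/(120·0.54872)
= 0.003938

Final: 0.003938


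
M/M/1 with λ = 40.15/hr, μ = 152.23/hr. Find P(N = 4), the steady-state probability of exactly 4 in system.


ρ = 40.15/152.23 = 0.2637
P_n = (1−ρ)·ρ^n = (1 − 0.2637)·0.2637^4 = 0.7363·0.004839 = 0.003563

Final: 0.003563


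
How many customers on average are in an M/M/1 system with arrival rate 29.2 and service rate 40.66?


ρ = λ/μ = 29.2/40.66 = 0.7182
L = ρ/(1−ρ) = 0.7182/(1 − 0.7182) = 0.7182/0.2818 = 2.5480

Final: 2.5480


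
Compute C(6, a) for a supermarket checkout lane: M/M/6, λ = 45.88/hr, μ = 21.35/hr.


a = λ/μ = 2.1489; ρ = a/6 = 0.3582
P₀ = 0.116340 (from M/M/c formula)
C(c,a) = [a^c/(c!(1−ρ))]·P₀ = [98.48117/(720·0.6418)]·0.116340
= 0.21310·0.116340 = 0.024793

Final: 0.024793


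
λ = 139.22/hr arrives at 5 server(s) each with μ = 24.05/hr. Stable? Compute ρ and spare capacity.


Total capacity cμ = 5·24.05 = 120.25/hr
ρ = λ/(cμ) = 139.22/120.25 = 1.1578
Stable ⇔ ρ < 1: NO
Spare capacity = cμ − λ = 120.25 − 139.22 = -18.97/hr

Final: ρ = 1.1578; unstable; margin = -18.97/hr


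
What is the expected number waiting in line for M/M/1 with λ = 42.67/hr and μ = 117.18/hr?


ρ = 42.67/117.18 = 0.3641
Lq = ρ²/(1−ρ) = 0.1326/0.6359 = 0.2085

Final: 0.2085


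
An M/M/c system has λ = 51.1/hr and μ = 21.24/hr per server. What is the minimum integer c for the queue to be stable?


Stability requires cμ > λ ⇔ c > λ/μ.
λ/μ = 51.1/21.24 = 2.4058
Minimum integer c = ⌊2.4058⌋ + 1 = 3
Check: 3·21.24 = 63.72 > 51.1, while 2·21.24 = 42.48 ≤ 51.1

Final: 3 servers


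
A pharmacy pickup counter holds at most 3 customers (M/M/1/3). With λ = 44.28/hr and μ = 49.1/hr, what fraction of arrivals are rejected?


ρ = λ/μ = 44.28/49.1 = 0.9018
P_K = (1−ρ)ρ^K/(1−ρ^(K+1)) = (0.09817·0.733463)/(1 − 0.661461)
= 0.072002/0.338539 = 0.212684

Final: 0.212684


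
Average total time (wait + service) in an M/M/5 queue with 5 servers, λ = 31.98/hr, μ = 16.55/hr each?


a = 1.9323; ρ = 0.3865; P₀ = 0.143914
Lq = P₀·a^c·ρ/(c!(1−ρ)²) = 0.03317
Wq = Lq/λ = 0.03317/31.98 = 0.001037 hr
W = Wq + 1/μ = 0.001037 + 0.06042 = 0.06146 hr

Final: 0.06146 hr


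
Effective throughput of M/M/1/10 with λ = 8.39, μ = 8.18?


ρ = 1.0257; P_K = (1−ρ)ρ^10/(1−ρ^11) = 0.102862
λ_eff = λ(1 − P_K) = 8.39·(1 − 0.102862) = 8.39·0.897138 = 7.5270 /hr

Final: 7.5270 /hr


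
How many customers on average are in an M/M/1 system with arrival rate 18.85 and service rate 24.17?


ρ = λ/μ = 18.85/24.17 = 0.7799
L = ρ/(1−ρ) = 0.7799/(1 − 0.7799) = 0.7799/0.2201 = 3.5432

Final: 3.5432


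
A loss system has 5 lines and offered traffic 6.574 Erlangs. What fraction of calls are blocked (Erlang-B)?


B(c,a) = (a^c/c!) / Σ_{k=0}^{c} a^k/k!
a^5/5! = 102.321584
Σ terms (k=0..5): 1.00000 + 6.57400 + 21.60874 + 47.35195 + 77.82293 + 102.32158 = 256.679196
B = 102.321584/256.679196 = 0.398636

Final: 0.398636


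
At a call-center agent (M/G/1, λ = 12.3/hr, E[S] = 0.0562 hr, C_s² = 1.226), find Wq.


ρ = λ·E[S] = 12.3·0.0562 = 0.6913
E[S²] = E[S]²(1+C_s²) = 0.0562²·(1+1.226) = 0.007031
Wq = λ·E[S²]/(2(1−ρ)) = 12.3·0.007031/(2·0.3087) = 0.14005 hr

Final: 0.14005 hr


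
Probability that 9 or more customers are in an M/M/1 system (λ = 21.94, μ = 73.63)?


ρ = 21.94/73.63 = 0.2980
P(N ≥ n) = ρ^n = 0.2980^9 = 0.00001852

Final: 0.00001852


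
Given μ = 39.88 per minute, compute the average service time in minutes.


Mean service time = 1/μ = 1/39.88 minute = 0.02508 minute
In minutes: 0.02508 × 1 = 0.02508 min

Final: 0.02508 min


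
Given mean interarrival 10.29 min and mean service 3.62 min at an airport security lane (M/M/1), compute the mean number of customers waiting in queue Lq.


λ = 60/10.29 = 5.8309 /hr
μ = 60/3.62 = 16.5746 /hr
ρ = λ/μ = 5.8309/16.5746 = 0.3518
Lq = ρ²/(1−ρ) = 0.1238/0.6482 = 0.1909

Final: 0.1909


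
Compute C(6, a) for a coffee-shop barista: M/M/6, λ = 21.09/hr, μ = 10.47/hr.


a = λ/μ = 2.0143; ρ = a/6 = 0.3357
P₀ = 0.133204 (from M/M/c formula)
C(c,a) = [a^c/(c!(1−ρ))]·P₀ = [66.80045/(720·0.6643)]·0.133204
= 0.13967·0.133204 = 0.018604

Final: 0.018604


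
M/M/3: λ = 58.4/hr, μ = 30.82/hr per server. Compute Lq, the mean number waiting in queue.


a = λ/μ = 1.8949; ρ = a/3 = 0.6316
P₀ = 0.128727
Lq = P₀·a^c·ρ / (c!·(1−ρ)²) = 0.128727·6.80363·0.6316/(6·0.13570)
= 0.67942

Final: 0.67942


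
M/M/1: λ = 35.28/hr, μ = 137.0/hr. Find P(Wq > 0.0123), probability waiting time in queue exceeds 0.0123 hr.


ρ = 35.28/137.0 = 0.2575
P(Wq > t) = ρ·e^{−(μ−λ)t} = 0.2575·e^{−1.2512}
= 0.2575·0.286174 = 0.073695

Final: 0.073695


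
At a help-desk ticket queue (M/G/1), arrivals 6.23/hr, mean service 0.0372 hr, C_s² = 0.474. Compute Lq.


ρ = λ·E[S] = 6.23·0.0372 = 0.2318
Lq = ρ²(1+C_s²)/(2(1−ρ)) = 0.05371·(1+0.474)/(2·0.7682)
= 0.05371·1.4740/1.5365 = 0.05153

Final: 0.05153


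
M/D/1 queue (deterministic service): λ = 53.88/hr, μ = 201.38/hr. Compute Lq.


ρ = 53.88/201.38 = 0.2676
M/D/1: Lq = ρ²/(2(1−ρ)) = 0.07159/(2·0.7324) = 0.04887

Final: 0.04887


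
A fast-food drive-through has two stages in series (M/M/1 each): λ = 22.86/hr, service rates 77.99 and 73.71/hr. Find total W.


Each node sees arrival rate λ = 22.86/hr (tandem ⇒ throughput preserved).
W₁ = 1/(μ₁−λ) = 1/(77.99−22.86) = 0.01814 hr
W₂ = 1/(μ₂−λ) = 1/(73.71−22.86) = 0.01967 hr
W_total = W₁ + W₂ = 0.01814 + 0.01967 = 0.03780 hr

Final: 0.03780 hr


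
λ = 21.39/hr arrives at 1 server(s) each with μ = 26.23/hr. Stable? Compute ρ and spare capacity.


Total capacity cμ = 1·26.23 = 26.23/hr
ρ = λ/(cμ) = 21.39/26.23 = 0.8155
Stable ⇔ ρ < 1: YES
Spare capacity = cμ − λ = 26.23 − 21.39 = 4.84/hr

Final: ρ = 0.8155; stable; margin = 4.84/hr


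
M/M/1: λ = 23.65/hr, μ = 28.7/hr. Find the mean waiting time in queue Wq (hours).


ρ = 23.65/28.7 = 0.8240
Wq = ρ/(μ−λ) = 0.8240/(28.7 − 23.65) = 0.8240/5.05 = 0.1632 hr

Final: 0.1632 hr


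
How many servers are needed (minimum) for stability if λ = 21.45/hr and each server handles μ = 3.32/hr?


Stability requires cμ > λ ⇔ c > λ/μ.
λ/μ = 21.45/3.32 = 6.4608
Minimum integer c = ⌊6.4608⌋ + 1 = 7
Check: 7·3.32 = 23.24 > 21.45, while 6·3.32 = 19.92 ≤ 21.45

Final: 7 servers


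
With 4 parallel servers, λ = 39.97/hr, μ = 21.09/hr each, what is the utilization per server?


ρ = λ/(cμ) = 39.97/(4·21.09) = 39.97/84.36 = 0.4738

Final: 0.4738


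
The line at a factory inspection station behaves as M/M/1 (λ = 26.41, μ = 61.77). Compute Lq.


ρ = 26.41/61.77 = 0.4276
Lq = ρ²/(1−ρ) = 0.1828/0.5724 = 0.3193

Final: 0.3193


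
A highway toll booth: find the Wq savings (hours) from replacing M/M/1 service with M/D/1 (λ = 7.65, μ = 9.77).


ρ = 7.65/9.77 = 0.7830
Wq(M/M/1) = ρ/(μ−λ) = 0.7830/2.12 = 0.36934 hr
Wq(M/D/1) = ρ/(2(μ−λ)) = 0.18467 hr
Savings = 0.36934 − 0.18467 = 0.18467 hr

Final: 0.18467 hr


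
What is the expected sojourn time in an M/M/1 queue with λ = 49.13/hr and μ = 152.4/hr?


W = 1/(μ−λ) = 1/(152.4 − 49.13) = 1/103.27 = 0.009683 hr

Final: 0.009683 hr


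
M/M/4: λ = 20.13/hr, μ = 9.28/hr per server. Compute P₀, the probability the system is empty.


a = λ/μ = 20.13/9.28 = 2.1692; ρ = a/c = 0.5423
Σ_{k=0}^{3} a^k/k! (terms k=0..3) = 1.00000 + 2.16918 + 2.35267 + 1.70112 = 7.22298
Tail: a^4/(4!(1−ρ)) = 22.14028/(24·0.4577) = 2.01552
P₀ = 1/(7.22298 + 2.01552) = 1/9.23850 = 0.108243

Final: 0.108243


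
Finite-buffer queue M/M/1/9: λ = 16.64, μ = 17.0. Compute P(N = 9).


ρ = λ/μ = 16.64/17.0 = 0.9788
P_K = (1−ρ)ρ^K/(1−ρ^(K+1)) = (0.02118·0.824783)/(1 − 0.807317)
= 0.017466/0.192683 = 0.090646

Final: 0.090646


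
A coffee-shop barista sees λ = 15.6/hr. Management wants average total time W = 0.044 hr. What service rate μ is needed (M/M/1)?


W = 1/(μ−λ) ⇒ μ − λ = 1/W = 1/0.044 = 22.7273
μ = λ + 1/W = 15.6 + 22.7273 = 38.3273 per hr

Final: 38.3273 /hr


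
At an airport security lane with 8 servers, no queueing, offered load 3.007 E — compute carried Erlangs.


B(8,3.007) = 0.008228 (Erlang-B)
Carried load = a(1 − B) = 3.007·(1 − 0.008228) = 3.007·0.991772 = 2.9823 E

Final: 2.9823 Erlangs


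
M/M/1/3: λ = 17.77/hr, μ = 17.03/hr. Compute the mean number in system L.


ρ = 17.77/17.03 = 1.0435
L = ρ[1 − (K+1)ρ^K + Kρ^(K+1)] / [(1−ρ)(1−ρ^(K+1))]
Numerator: 1.0435·(1 − 4·1.136105 + 3·1.185472) = 0.012517
Denominator: (-0.04345)·(-0.185472) = 0.008059
L = 0.012517/0.008059 = 1.5531

Final: 1.5531


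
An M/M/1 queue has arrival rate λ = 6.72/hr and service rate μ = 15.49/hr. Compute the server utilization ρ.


ρ = λ/μ = 6.72/15.49 = 0.4338

Final: 0.4338


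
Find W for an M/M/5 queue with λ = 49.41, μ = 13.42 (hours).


a = 3.6818; ρ = 0.7364; P₀ = 0.020483
Lq = P₀·a^c·ρ/(c!(1−ρ)²) = 1.22352
Wq = Lq/λ = 1.22352/49.41 = 0.02476 hr
W = Wq + 1/μ = 0.02476 + 0.07452 = 0.09928 hr

Final: 0.09928 hr


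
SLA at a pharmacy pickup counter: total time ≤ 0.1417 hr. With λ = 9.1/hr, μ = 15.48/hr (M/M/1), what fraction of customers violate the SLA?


W ~ Exponential(μ−λ) for M/M/1.
μ − λ = 15.48 − 9.1 = 6.3800
P(W > t) = e^{−(μ−λ)t} = e^{−0.9040} = 0.404928

Final: 0.404928


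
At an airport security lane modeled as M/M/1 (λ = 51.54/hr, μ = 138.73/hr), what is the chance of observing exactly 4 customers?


ρ = 51.54/138.73 = 0.3715
P_n = (1−ρ)·ρ^n = (1 − 0.3715)·0.3715^4 = 0.6285·0.019050 = 0.011973

Final: 0.011973


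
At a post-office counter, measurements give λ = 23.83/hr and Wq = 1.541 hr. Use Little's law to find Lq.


Lq = λWq = 23.83·1.541 = 36.7220

Final: 36.7220


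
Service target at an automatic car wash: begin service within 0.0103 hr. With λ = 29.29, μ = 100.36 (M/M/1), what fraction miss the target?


ρ = 29.29/100.36 = 0.2918
P(Wq > t) = ρ·e^{−(μ−λ)t} = 0.2918·e^{−0.7320}
= 0.2918·0.480936 = 0.140361

Final: 0.140361


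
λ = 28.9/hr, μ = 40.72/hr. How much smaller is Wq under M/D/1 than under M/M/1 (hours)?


ρ = 28.9/40.72 = 0.7097
Wq(M/M/1) = ρ/(μ−λ) = 0.7097/11.82 = 0.06004 hr
Wq(M/D/1) = ρ/(2(μ−λ)) = 0.03002 hr
Savings = 0.06004 − 0.03002 = 0.03002 hr

Final: 0.03002 hr


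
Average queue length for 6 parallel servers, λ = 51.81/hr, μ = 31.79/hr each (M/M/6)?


a = λ/μ = 1.6298; ρ = a/6 = 0.2716
P₀ = 0.195895
Lq = P₀·a^c·ρ / (c!·(1−ρ)²) = 0.195895·18.73865·0.2716/(720·0.53053)
= 0.002610

Final: 0.002610


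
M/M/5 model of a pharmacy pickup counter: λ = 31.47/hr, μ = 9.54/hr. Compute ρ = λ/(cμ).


ρ = λ/(cμ) = 31.47/(5·9.54) = 31.47/47.70 = 0.6597

Final: 0.6597


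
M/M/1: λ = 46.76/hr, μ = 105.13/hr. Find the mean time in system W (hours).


W = 1/(μ−λ) = 1/(105.13 − 46.76) = 1/58.37 = 0.01713 hr

Final: 0.01713 hr


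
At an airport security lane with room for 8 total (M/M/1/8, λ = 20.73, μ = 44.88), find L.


ρ = 20.73/44.88 = 0.4619
L = ρ[1 − (K+1)ρ^K + Kρ^(K+1)] / [(1−ρ)(1−ρ^(K+1))]
Numerator: 0.4619·(1 − 9·0.002072 + 8·0.0009570) = 0.456822
Denominator: (0.5381)·(0.999043) = 0.537587
L = 0.456822/0.537587 = 0.8498

Final: 0.8498


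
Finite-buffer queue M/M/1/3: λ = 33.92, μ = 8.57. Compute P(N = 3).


ρ = λ/μ = 33.92/8.57 = 3.9580
P_K = (1−ρ)ρ^K/(1−ρ^(K+1)) = (-2.9580·62.004765)/(1 − 245.414425)
= -183.409660/-244.414425 = 0.750404

Final: 0.750404


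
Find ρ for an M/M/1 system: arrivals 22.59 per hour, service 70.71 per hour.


ρ = λ/μ = 22.59/70.71 = 0.3195

Final: 0.3195


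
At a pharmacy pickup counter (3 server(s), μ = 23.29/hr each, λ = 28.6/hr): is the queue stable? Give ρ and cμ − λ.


Total capacity cμ = 3·23.29 = 69.87/hr
ρ = λ/(cμ) = 28.6/69.87 = 0.4093
Stable ⇔ ρ < 1: YES
Spare capacity = cμ − λ = 69.87 − 28.6 = 41.27/hr

Final: ρ = 0.4093; stable; margin = 41.27/hr


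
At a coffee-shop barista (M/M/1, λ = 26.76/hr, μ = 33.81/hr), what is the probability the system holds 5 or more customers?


ρ = 26.76/33.81 = 0.7915
P(N ≥ n) = ρ^n = 0.7915^5 = 0.310602

Final: 0.310602


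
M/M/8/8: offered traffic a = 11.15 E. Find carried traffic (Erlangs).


B(8,11.15) = 0.389022 (Erlang-B)
Carried load = a(1 − B) = 11.15·(1 − 0.389022) = 11.15·0.610978 = 6.8124 E

Final: 6.8124 Erlangs


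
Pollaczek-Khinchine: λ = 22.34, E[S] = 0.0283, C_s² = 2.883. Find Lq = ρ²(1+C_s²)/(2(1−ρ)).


ρ = λ·E[S] = 22.34·0.0283 = 0.6322
Lq = ρ²(1+C_s²)/(2(1−ρ)) = 0.3997·(1+2.883)/(2·0.3678)
= 0.3997·3.8830/0.7356 = 2.11004

Final: 2.11004


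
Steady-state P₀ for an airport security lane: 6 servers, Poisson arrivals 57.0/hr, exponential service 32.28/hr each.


a = λ/μ = 57.0/32.28 = 1.7658; ρ = a/c = 0.2943
Σ_{k=0}^{5} a^k/k! (terms k=0..5) = 1.00000 + 1.76580 + 1.55902 + 0.91764 + 0.40509 + 0.14306 = 5.79062
Tail: a^6/(6!(1−ρ)) = 30.31433/(720·0.7057) = 0.05966
P₀ = 1/(5.79062 + 0.05966) = 1/5.85028 = 0.170932

Final: 0.170932


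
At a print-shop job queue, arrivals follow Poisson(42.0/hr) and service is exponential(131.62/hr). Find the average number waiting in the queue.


ρ = 42.0/131.62 = 0.3191
Lq = ρ²/(1−ρ) = 0.1018/0.6809 = 0.1495

Final: 0.1495


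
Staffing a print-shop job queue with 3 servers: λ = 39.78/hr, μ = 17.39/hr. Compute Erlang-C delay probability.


a = λ/μ = 2.2875; ρ = a/3 = 0.7625
P₀ = 0.069910 (from M/M/c formula)
C(c,a) = [a^c/(c!(1−ρ))]·P₀ = [11.97004/(6·0.2375)]·0.069910
= 8.40028·0.069910 = 0.587261

Final: 0.587261


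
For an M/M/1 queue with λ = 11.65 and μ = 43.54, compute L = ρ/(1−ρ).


ρ = λ/μ = 11.65/43.54 = 0.2676
L = ρ/(1−ρ) = 0.2676/(1 − 0.2676) = 0.2676/0.7324 = 0.3653

Final: 0.3653


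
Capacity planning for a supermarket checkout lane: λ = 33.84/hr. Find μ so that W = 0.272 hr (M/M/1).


W = 1/(μ−λ) ⇒ μ − λ = 1/W = 1/0.272 = 3.6765
μ = λ + 1/W = 33.84 + 3.6765 = 37.5165 per hr

Final: 37.5165 /hr


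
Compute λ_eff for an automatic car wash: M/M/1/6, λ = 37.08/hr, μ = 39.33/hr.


ρ = 0.9428; P_K = (1−ρ)ρ^6/(1−ρ^7) = 0.118888
λ_eff = λ(1 − P_K) = 37.08·(1 − 0.118888) = 37.08·0.881112 = 32.6716 /hr

Final: 32.6716 /hr


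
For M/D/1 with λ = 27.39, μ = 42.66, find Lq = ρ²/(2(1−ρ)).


ρ = 27.39/42.66 = 0.6421
M/D/1: Lq = ρ²/(2(1−ρ)) = 0.4122/(2·0.3579) = 0.57583

Final: 0.57583


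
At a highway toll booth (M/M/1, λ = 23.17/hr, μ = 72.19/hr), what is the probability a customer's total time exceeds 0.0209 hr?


W ~ Exponential(μ−λ) for M/M/1.
μ − λ = 72.19 − 23.17 = 49.0200
P(W > t) = e^{−(μ−λ)t} = e^{−1.0245} = 0.358969

Final: 0.358969


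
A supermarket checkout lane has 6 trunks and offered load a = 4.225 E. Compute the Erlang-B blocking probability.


B(c,a) = (a^c/c!) / Σ_{k=0}^{c} a^k/k!
a^6/6! = 7.900013
Σ terms (k=0..6): 1.00000 + 4.22500 + 8.92531 + 12.56982 + 13.27687 + 11.21895 + 7.90001 = 59.115960
B = 7.900013/59.115960 = 0.133636

Final: 0.133636


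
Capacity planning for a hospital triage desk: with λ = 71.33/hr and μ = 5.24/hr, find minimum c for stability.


Stability requires cμ > λ ⇔ c > λ/μ.
λ/μ = 71.33/5.24 = 13.6126
Minimum integer c = ⌊13.6126⌋ + 1 = 14
Check: 14·5.24 = 73.36 > 71.33, while 13·5.24 = 68.12 ≤ 71.33

Final: 14 servers


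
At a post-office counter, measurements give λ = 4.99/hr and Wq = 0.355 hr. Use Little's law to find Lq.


Lq = λWq = 4.99·0.355 = 1.7714

Final: 1.7714


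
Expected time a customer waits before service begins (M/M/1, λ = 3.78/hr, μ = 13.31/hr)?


ρ = 3.78/13.31 = 0.2840
Wq = ρ/(μ−λ) = 0.2840/(13.31 − 3.78) = 0.2840/9.53 = 0.02980 hr

Final: 0.02980 hr


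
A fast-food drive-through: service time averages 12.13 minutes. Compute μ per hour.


μ = 1/(service time) in consistent units.
1 hour = 60 min, so μ = 60/12.13 = 4.9464 per hour

Final: 4.9464 /hr


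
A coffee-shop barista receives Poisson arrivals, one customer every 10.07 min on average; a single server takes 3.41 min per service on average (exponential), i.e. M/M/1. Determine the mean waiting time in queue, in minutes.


λ = 60/10.07 = 5.9583 /hr
μ = 60/3.41 = 17.5953 /hr
ρ = λ/μ = 5.9583/17.5953 = 0.3386
Wq = ρ/(μ−λ) = 0.3386/(17.5953−5.9583) = 0.02910 hr
In minutes: 0.02910·60 = 1.746 min

Final: 1.746 min


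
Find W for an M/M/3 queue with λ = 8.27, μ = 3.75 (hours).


a = 2.2053; ρ = 0.7351; P₀ = 0.080739
Lq = P₀·a^c·ρ/(c!(1−ρ)²) = 1.51210
Wq = Lq/λ = 1.51210/8.27 = 0.18284 hr
W = Wq + 1/μ = 0.18284 + 0.26667 = 0.44951 hr

Final: 0.44951 hr


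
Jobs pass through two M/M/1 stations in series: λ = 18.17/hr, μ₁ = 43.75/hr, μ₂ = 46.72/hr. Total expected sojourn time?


Each node sees arrival rate λ = 18.17/hr (tandem ⇒ throughput preserved).
W₁ = 1/(μ₁−λ) = 1/(43.75−18.17) = 0.03909 hr
W₂ = 1/(μ₂−λ) = 1/(46.72−18.17) = 0.03503 hr
W_total = W₁ + W₂ = 0.03909 + 0.03503 = 0.07412 hr

Final: 0.07412 hr


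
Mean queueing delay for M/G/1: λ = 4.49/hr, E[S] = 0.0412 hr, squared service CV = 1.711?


ρ = λ·E[S] = 4.49·0.0412 = 0.1850
E[S²] = E[S]²(1+C_s²) = 0.0412²·(1+1.711) = 0.004602
Wq = λ·E[S²]/(2(1−ρ)) = 4.49·0.004602/(2·0.8150) = 0.01268 hr

Final: 0.01268 hr


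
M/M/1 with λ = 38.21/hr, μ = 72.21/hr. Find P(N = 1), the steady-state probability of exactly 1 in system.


ρ = 38.21/72.21 = 0.5292
P_n = (1−ρ)·ρ^n = (1 − 0.5292)·0.5292^1 = 0.4708·0.529151 = 0.249150

Final: 0.249150


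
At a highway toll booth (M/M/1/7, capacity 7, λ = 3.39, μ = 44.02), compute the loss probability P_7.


ρ = λ/μ = 3.39/44.02 = 0.07701
P_K = (1−ρ)ρ^K/(1−ρ^(K+1)) = (0.9230·0.00000001606)/(1 − 0.000000001237)
= 0.00000001483/1.000000 = 0.00000001483

Final: 0.00000001483


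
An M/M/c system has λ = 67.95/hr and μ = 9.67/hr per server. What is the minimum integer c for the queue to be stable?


Stability requires cμ > λ ⇔ c > λ/μ.
λ/μ = 67.95/9.67 = 7.0269
Minimum integer c = ⌊7.0269⌋ + 1 = 8
Check: 8·9.67 = 77.36 > 67.95, while 7·9.67 = 67.69 ≤ 67.95

Final: 8 servers


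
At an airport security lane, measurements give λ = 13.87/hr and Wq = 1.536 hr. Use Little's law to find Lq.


Lq = λWq = 13.87·1.536 = 21.3043

Final: 21.3043


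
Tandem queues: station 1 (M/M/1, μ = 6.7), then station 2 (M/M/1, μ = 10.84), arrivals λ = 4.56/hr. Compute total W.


Each node sees arrival rate λ = 4.56/hr (tandem ⇒ throughput preserved).
W₁ = 1/(μ₁−λ) = 1/(6.7−4.56) = 0.46729 hr
W₂ = 1/(μ₂−λ) = 1/(10.84−4.56) = 0.15924 hr
W_total = W₁ + W₂ = 0.46729 + 0.15924 = 0.62653 hr

Final: 0.62653 hr


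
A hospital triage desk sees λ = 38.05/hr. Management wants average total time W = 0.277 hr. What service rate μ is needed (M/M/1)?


W = 1/(μ−λ) ⇒ μ − λ = 1/W = 1/0.277 = 3.6101
μ = λ + 1/W = 38.05 + 3.6101 = 41.6601 per hr

Final: 41.6601 /hr


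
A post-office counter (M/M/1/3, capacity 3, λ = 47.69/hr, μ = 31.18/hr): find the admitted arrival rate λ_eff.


ρ = 1.5295; P_K = (1−ρ)ρ^3/(1−ρ^4) = 0.423595
λ_eff = λ(1 − P_K) = 47.69·(1 − 0.423595) = 47.69·0.576405 = 27.4888 /hr

Final: 27.4888 /hr


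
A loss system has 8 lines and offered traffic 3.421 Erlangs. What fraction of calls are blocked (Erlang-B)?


B(c,a) = (a^c/c!) / Σ_{k=0}^{c} a^k/k!
a^8/8! = 0.465269
Σ terms (k=0..8): 1.00000 + 3.42100 + 5.85162 + 6.67280 + 5.70691 + 3.90467 + 2.22631 + 1.08803 + 0.46527 = 30.336608
B = 0.465269/30.336608 = 0.015337

Final: 0.015337


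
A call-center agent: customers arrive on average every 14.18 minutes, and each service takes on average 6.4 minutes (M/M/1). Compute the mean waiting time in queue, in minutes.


λ = 60/14.18 = 4.2313 /hr
μ = 60/6.4 = 9.3750 /hr
ρ = λ/μ = 4.2313/9.3750 = 0.4513
Wq = ρ/(μ−λ) = 0.4513/(9.3750−4.2313) = 0.08775 hr
In minutes: 0.08775·60 = 5.265 min

Final: 5.265 min


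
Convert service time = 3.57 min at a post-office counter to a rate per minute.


μ = 1/(service time) in consistent units.
1 minute = 1 min, so μ = 1/3.57 = 0.2801 per minute

Final: 0.2801 /min


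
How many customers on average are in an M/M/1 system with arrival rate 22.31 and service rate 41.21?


ρ = λ/μ = 22.31/41.21 = 0.5414
L = ρ/(1−ρ) = 0.5414/(1 − 0.5414) = 0.5414/0.4586 = 1.1804

Final: 1.1804


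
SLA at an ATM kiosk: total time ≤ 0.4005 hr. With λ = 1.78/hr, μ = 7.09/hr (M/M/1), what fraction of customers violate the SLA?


W ~ Exponential(μ−λ) for M/M/1.
μ − λ = 7.09 − 1.78 = 5.3100
P(W > t) = e^{−(μ−λ)t} = e^{−2.1267} = 0.119235

Final: 0.119235


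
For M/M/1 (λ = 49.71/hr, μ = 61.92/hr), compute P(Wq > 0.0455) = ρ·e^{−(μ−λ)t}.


ρ = 49.71/61.92 = 0.8028
P(Wq > t) = ρ·e^{−(μ−λ)t} = 0.8028·e^{−0.5556}
= 0.8028·0.573754 = 0.460615

Final: 0.460615


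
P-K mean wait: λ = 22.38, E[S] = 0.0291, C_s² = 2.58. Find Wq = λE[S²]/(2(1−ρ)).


ρ = λ·E[S] = 22.38·0.0291 = 0.6513
E[S²] = E[S]²(1+C_s²) = 0.0291²·(1+2.58) = 0.003032
Wq = λ·E[S²]/(2(1−ρ)) = 22.38·0.003032/(2·0.3487) = 0.09727 hr

Final: 0.09727 hr


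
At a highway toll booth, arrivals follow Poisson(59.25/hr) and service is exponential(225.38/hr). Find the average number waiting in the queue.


ρ = 59.25/225.38 = 0.2629
Lq = ρ²/(1−ρ) = 0.06911/0.7371 = 0.09376

Final: 0.09376


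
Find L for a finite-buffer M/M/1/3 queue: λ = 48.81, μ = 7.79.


ρ = 48.81/7.79 = 6.2657
L = ρ[1 − (K+1)ρ^K + Kρ^(K+1)] / [(1−ρ)(1−ρ^(K+1))]
Numerator: 6.2657·(1 − 4·245.988073 + 3·1541.293688) = 22813.059492
Denominator: (-5.2657)·(-1540.293688) = 8110.763426
L = 22813.059492/8110.763426 = 2.8127

Final: 2.8127


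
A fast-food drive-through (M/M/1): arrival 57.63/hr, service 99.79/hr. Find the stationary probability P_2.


ρ = 57.63/99.79 = 0.5775
P_n = (1−ρ)·ρ^n = (1 − 0.5775)·0.5775^2 = 0.4225·0.333521 = 0.140908

Final: 0.140908


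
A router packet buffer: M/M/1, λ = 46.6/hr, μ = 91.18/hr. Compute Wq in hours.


ρ = 46.6/91.18 = 0.5111
Wq = ρ/(μ−λ) = 0.5111/(91.18 − 46.6) = 0.5111/44.58 = 0.01146 hr

Final: 0.01146 hr


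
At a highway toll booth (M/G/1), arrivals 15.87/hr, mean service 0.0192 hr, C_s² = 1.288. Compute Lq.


ρ = λ·E[S] = 15.87·0.0192 = 0.3047
Lq = ρ²(1+C_s²)/(2(1−ρ)) = 0.09284·(1+1.288)/(2·0.6953)
= 0.09284·2.2880/1.3906 = 0.15276

Final: 0.15276


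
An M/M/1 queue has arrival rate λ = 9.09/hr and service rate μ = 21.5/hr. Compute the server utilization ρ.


ρ = λ/μ = 9.09/21.5 = 0.4228

Final: 0.4228


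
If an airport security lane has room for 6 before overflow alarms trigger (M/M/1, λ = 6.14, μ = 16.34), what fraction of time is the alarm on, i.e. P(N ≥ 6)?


ρ = 6.14/16.34 = 0.3758
P(N ≥ n) = ρ^n = 0.3758^6 = 0.002815

Final: 0.002815


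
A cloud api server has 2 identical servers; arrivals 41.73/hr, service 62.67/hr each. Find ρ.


ρ = λ/(cμ) = 41.73/(2·62.67) = 41.73/125.34 = 0.3329

Final: 0.3329


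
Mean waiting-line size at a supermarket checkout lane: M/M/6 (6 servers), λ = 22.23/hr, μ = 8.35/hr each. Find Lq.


a = λ/μ = 2.6623; ρ = a/6 = 0.4437
P₀ = 0.069215
Lq = P₀·a^c·ρ / (c!·(1−ρ)²) = 0.069215·356.05568·0.4437/(720·0.30946)
= 0.04908

Final: 0.04908


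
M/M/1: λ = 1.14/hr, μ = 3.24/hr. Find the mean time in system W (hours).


W = 1/(μ−λ) = 1/(3.24 − 1.14) = 1/2.10 = 0.4762 hr

Final: 0.4762 hr


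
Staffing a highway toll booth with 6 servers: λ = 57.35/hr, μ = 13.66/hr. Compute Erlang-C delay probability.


a = λ/μ = 4.1984; ρ = a/6 = 0.6997
P₀ = 0.013246 (from M/M/c formula)
C(c,a) = [a^c/(c!(1−ρ))]·P₀ = [5476.41482/(720·0.3003)]·0.013246
= 25.33111·0.013246 = 0.335546

Final: 0.335546


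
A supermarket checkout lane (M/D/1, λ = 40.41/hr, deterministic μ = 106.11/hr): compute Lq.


ρ = 40.41/106.11 = 0.3808
M/D/1: Lq = ρ²/(2(1−ρ)) = 0.1450/(2·0.6192) = 0.11712

Final: 0.11712


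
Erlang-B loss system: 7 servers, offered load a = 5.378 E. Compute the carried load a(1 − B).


B(7,5.378) = 0.144610 (Erlang-B)
Carried load = a(1 − B) = 5.378·(1 − 0.144610) = 5.378·0.855390 = 4.6003 E

Final: 4.6003 Erlangs


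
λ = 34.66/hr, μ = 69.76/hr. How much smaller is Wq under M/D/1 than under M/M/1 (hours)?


ρ = 34.66/69.76 = 0.4968
Wq(M/M/1) = ρ/(μ−λ) = 0.4968/35.10 = 0.01416 hr
Wq(M/D/1) = ρ/(2(μ−λ)) = 0.007078 hr
Savings = 0.01416 − 0.007078 = 0.007078 hr

Final: 0.007078 hr


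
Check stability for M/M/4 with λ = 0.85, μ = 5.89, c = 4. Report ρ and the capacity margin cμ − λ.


Total capacity cμ = 4·5.89 = 23.56/hr
ρ = λ/(cμ) = 0.85/23.56 = 0.03608
Stable ⇔ ρ < 1: YES
Spare capacity = cμ − λ = 23.56 − 0.85 = 22.71/hr

Final: ρ = 0.03608; stable; margin = 22.71/hr


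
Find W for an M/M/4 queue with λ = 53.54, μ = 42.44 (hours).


a = 1.2615; ρ = 0.3154; P₀ = 0.282002
Lq = P₀·a^c·ρ/(c!(1−ρ)²) = 0.02003
Wq = Lq/λ = 0.02003/53.54 = 0.0003740 hr
W = Wq + 1/μ = 0.0003740 + 0.02356 = 0.02394 hr

Final: 0.02394 hr


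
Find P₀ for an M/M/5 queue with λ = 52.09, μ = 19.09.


a = λ/μ = 52.09/19.09 = 2.7287; ρ = a/c = 0.5457
Σ_{k=0}^{4} a^k/k! (terms k=0..4) = 1.00000 + 2.72865 + 3.72278 + 3.38606 + 2.30984 = 13.14733
Tail: a^5/(5!(1−ρ)) = 151.26629/(120·0.4543) = 2.77490
P₀ = 1/(13.14733 + 2.77490) = 1/15.92223 = 0.062805

Final: 0.062805


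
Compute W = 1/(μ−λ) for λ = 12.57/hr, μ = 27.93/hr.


W = 1/(μ−λ) = 1/(27.93 − 12.57) = 1/15.36 = 0.06510 hr

Final: 0.06510 hr


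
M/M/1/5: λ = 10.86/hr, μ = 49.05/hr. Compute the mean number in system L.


ρ = 10.86/49.05 = 0.2214
L = ρ[1 − (K+1)ρ^K + Kρ^(K+1)] / [(1−ρ)(1−ρ^(K+1))]
Numerator: 0.2214·(1 − 6·0.0005321 + 5·0.0001178) = 0.220830
Denominator: (0.7786)·(0.999882) = 0.778502
L = 0.220830/0.778502 = 0.2837

Final: 0.2837


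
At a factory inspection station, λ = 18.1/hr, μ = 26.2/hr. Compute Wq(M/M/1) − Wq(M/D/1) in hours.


ρ = 18.1/26.2 = 0.6908
Wq(M/M/1) = ρ/(μ−λ) = 0.6908/8.10 = 0.08529 hr
Wq(M/D/1) = ρ/(2(μ−λ)) = 0.04264 hr
Savings = 0.08529 − 0.04264 = 0.04264 hr

Final: 0.04264 hr


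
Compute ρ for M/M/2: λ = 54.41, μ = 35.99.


ρ = λ/(cμ) = 54.41/(2·35.99) = 54.41/71.98 = 0.7559

Final: 0.7559


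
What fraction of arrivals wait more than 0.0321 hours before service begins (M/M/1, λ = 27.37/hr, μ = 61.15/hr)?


ρ = 27.37/61.15 = 0.4476
P(Wq > t) = ρ·e^{−(μ−λ)t} = 0.4476·e^{−1.0843}
= 0.4476·0.338126 = 0.151341

Final: 0.151341


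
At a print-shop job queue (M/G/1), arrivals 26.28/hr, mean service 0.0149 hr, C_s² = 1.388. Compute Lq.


ρ = λ·E[S] = 26.28·0.0149 = 0.3916
Lq = ρ²(1+C_s²)/(2(1−ρ)) = 0.1533·(1+1.388)/(2·0.6084)
= 0.1533·2.3880/1.2169 = 0.30090

Final: 0.30090


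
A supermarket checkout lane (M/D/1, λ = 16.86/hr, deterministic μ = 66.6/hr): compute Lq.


ρ = 16.86/66.6 = 0.2532
M/D/1: Lq = ρ²/(2(1−ρ)) = 0.06409/(2·0.7468) = 0.04290

Final: 0.04290


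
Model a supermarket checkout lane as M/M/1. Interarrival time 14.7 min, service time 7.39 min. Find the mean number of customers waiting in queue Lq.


λ = 60/14.7 = 4.0816 /hr
μ = 60/7.39 = 8.1191 /hr
ρ = λ/μ = 4.0816/8.1191 = 0.5027
Lq = ρ²/(1−ρ) = 0.2527/0.4973 = 0.5082

Final: 0.5082


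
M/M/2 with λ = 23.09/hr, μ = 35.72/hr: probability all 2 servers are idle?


a = λ/μ = 23.09/35.72 = 0.6464; ρ = a/c = 0.3232
Σ_{k=0}^{1} a^k/k! (terms k=0..1) = 1.00000 + 0.64642 = 1.64642
Tail: a^2/(2!(1−ρ)) = 0.41785/(2·0.6768) = 0.30870
P₀ = 1/(1.64642 + 0.30870) = 1/1.95512 = 0.511478

Final: 0.511478
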